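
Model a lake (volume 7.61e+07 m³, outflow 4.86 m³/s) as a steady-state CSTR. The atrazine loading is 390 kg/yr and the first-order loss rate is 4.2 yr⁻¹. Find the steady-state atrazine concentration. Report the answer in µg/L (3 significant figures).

Outflow Q = 4.86 m³/s × 3.156e+07 s/yr = 1.534e+08 m³/yr.
Steady-state CSTR mass balance: W = Q·C + k·V·C, so C = W/(Q + kV).
Q + kV = 1.534e+08 + 4.2·7.61e+07 = 4.73e+08 m³/yr.
C = 390/4.73e+08 = 8.245e-07 kg/m³ = 0.0008245 mg/L = 0.8245 µg/L.

0.825 µg/L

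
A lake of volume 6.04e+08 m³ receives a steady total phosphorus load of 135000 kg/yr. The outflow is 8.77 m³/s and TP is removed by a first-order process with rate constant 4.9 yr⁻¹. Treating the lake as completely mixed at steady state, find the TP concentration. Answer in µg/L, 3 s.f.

41.7 µg/L

Outflow Q = 8.77 m³/s × 3.156e+07 s/yr = 2.768e+08 m³/yr.
Steady-state CSTR mass balance: W = Q·C + k·V·C, so C = W/(Q + kV).
Q + kV = 2.768e+08 + 4.9·6.04e+08 = 3.236e+09 m³/yr.
C = 135000/3.236e+09 = 4.171e-05 kg/m³ = 0.04171 mg/L = 41.71 µg/L.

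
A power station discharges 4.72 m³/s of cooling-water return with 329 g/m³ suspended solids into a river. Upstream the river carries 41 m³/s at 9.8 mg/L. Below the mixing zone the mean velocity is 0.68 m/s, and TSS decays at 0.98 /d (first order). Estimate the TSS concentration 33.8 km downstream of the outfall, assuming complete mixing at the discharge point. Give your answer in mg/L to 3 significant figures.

After complete mixing, C₀ = (4.72·329 + 41·9.8) / 45.72 = 42.75 mg/L.
Travel time t = 3.38e+04 m / 0.68 m/s = 4.971e+04 s = 0.5753 d.
C = 42.75·exp(−0.98·0.5753) = 42.75·0.569 = 24.33 mg/L.

24.3 mg/L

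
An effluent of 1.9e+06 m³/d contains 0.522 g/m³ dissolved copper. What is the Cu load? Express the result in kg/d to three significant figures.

992 kg/d

1.9e+06 m³/d = 21.99 m³/s.
Mass flux = Q·C = 21.99 m³/s × 0.522 g/m³ = 11.48 g/s.
= 11.48 g/s × 86.4 = 991.8 kg/d.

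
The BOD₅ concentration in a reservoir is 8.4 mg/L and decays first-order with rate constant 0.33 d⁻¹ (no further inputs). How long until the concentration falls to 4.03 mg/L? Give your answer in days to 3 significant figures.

t = ln(C₀/C)/k = ln(8.4/4.03)/0.33 = 0.7345/0.33 = 2.226 d.

2.23 d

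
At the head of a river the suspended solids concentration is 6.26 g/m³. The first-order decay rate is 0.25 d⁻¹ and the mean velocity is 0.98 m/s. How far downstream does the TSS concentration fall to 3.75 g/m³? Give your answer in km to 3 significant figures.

From C = C₀·e^(−kt), t = ln(C₀/C)/k = ln(6.26/3.75)/0.25 = 0.5124/0.25 = 2.05 d.
Distance = v·t = 0.98 m/s × 1.771e+05 s = 1.736e+05 m = 173.6 km.

174 km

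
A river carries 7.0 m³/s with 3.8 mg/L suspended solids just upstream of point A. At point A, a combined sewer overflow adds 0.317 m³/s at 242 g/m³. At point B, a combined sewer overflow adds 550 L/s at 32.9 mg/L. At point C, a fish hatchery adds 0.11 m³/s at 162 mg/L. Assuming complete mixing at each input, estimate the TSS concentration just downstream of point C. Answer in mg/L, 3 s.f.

After input A: C = (7·3.8 + 0.317·242) / 7.317 = 14.12 mg/L.
550 L/s = 0.55 m³/s.
After input B: C = (7.317·14.12 + 0.55·32.9) / 7.867 = 15.43 mg/L.
After input C: C = (7.867·15.43 + 0.11·162) / 7.977 = 17.45 mg/L.

17.5 mg/L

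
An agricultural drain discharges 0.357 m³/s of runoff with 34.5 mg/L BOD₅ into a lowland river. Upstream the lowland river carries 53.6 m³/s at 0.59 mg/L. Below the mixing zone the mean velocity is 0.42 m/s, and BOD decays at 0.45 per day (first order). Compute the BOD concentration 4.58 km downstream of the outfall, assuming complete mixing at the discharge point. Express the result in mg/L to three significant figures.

After complete mixing, C₀ = (0.357·34.5 + 53.6·0.59) / 53.96 = 0.8144 mg/L.
Travel time t = 4580 m / 0.42 m/s = 1.09e+04 s = 0.1262 d.
C = 0.8144·exp(−0.45·0.1262) = 0.8144·0.9448 = 0.7694 mg/L.

0.769 mg/L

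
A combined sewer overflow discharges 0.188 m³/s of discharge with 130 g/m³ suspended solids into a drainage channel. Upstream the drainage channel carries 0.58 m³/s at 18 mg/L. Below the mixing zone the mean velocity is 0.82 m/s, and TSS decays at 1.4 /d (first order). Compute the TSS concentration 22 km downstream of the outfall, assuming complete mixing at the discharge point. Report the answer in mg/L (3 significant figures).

After complete mixing, C₀ = (0.188·130 + 0.58·18) / 0.768 = 45.42 mg/L.
Travel time t = 2.2e+04 m / 0.82 m/s = 2.683e+04 s = 0.3105 d.
C = 45.42·exp(−1.4·0.3105) = 45.42·0.6474 = 29.4 mg/L.

29.4 mg/L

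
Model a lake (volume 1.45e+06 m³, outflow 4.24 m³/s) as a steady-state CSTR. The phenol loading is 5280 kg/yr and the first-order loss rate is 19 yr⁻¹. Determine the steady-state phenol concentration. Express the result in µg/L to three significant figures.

32.7 µg/L

Outflow Q = 4.24 m³/s × 3.156e+07 s/yr = 1.338e+08 m³/yr.
Steady-state CSTR mass balance: W = Q·C + k·V·C, so C = W/(Q + kV).
Q + kV = 1.338e+08 + 19·1.45e+06 = 1.614e+08 m³/yr.
C = 5280/1.614e+08 = 3.272e-05 kg/m³ = 0.03272 mg/L = 32.72 µg/L.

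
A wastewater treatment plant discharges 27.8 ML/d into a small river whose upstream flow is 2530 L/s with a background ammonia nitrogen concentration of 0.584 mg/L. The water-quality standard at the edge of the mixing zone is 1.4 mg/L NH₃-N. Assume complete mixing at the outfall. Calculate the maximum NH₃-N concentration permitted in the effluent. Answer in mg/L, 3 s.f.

7.82 mg/L

27.8 ML/d = 0.3218 m³/s.
2530 L/s = 2.53 m³/s.
Mass balance: 1.4·2.852 = 0.3218·Cₑ + 2.53·0.584.
Cₑ = (3.992 − 1.478) / 0.3218 = 7.816 mg/L.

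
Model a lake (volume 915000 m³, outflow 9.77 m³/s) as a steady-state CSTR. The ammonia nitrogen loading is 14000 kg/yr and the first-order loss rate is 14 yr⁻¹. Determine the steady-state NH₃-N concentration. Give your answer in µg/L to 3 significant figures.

Outflow Q = 9.77 m³/s × 3.156e+07 s/yr = 3.083e+08 m³/yr.
Steady-state CSTR mass balance: W = Q·C + k·V·C, so C = W/(Q + kV).
Q + kV = 3.083e+08 + 14·915000 = 3.211e+08 m³/yr.
C = 14000/3.211e+08 = 4.36e-05 kg/m³ = 0.0436 mg/L = 43.6 µg/L.

43.6 µg/L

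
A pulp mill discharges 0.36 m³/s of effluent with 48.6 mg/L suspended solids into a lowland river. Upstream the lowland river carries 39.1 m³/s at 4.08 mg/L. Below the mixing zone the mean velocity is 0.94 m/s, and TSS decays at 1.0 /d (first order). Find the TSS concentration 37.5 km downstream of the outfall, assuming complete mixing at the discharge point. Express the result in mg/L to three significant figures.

2.83 mg/L

After complete mixing, C₀ = (0.36·48.6 + 39.1·4.08) / 39.46 = 4.486 mg/L.
Travel time t = 3.75e+04 m / 0.94 m/s = 3.989e+04 s = 0.4617 d.
C = 4.486·exp(−1.0·0.4617) = 4.486·0.6302 = 2.827 mg/L.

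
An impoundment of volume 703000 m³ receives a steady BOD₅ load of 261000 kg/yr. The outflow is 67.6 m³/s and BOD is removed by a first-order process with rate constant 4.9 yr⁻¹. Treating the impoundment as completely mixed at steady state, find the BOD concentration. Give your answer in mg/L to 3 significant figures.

Outflow Q = 67.6 m³/s × 3.156e+07 s/yr = 2.133e+09 m³/yr.
Steady-state CSTR mass balance: W = Q·C + k·V·C, so C = W/(Q + kV).
Q + kV = 2.133e+09 + 4.9·703000 = 2.137e+09 m³/yr.
C = 261000/2.137e+09 = 0.0001221 kg/m³ = 0.1221 mg/L.

0.122 mg/L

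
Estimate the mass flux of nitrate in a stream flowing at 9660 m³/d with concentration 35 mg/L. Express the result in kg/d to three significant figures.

9660 m³/d = 0.1118 m³/s.
Mass flux = Q·C = 0.1118 m³/s × 35 g/m³ = 3.913 g/s.
= 3.913 g/s × 86.4 = 338.1 kg/d.

338 kg/d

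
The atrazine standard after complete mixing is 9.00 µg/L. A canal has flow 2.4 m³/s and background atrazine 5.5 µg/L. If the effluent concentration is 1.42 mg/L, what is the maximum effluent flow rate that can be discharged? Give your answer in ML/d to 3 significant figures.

5.5 µg/L = 0.0055 mg/L.
9.00 µg/L = 0.009 mg/L.
Mass balance at complete mixing: C_std·(Q_w + Q_r) = Q_w·C_e + Q_r·C_b.
Rearranging, Q_w = Q_r·(C_std − C_b)/(C_e − C_std) = 2.4·(0.009 − 0.0055) / (1.42 − 0.009) = 0.005953 m³/s.
= 0.5144 ML/d.

0.514 ML/d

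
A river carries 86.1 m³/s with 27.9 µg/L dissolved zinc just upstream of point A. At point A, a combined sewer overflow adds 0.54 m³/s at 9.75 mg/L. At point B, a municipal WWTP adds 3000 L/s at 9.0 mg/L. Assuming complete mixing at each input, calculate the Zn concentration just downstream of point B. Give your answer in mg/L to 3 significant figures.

27.9 µg/L = 0.0279 mg/L.
After input A: C = (86.1·0.0279 + 0.54·9.75) / 86.64 = 0.08849 mg/L.
3000 L/s = 3 m³/s.
After input B: C = (86.64·0.08849 + 3·9) / 89.64 = 0.3867 mg/L.

0.387 mg/L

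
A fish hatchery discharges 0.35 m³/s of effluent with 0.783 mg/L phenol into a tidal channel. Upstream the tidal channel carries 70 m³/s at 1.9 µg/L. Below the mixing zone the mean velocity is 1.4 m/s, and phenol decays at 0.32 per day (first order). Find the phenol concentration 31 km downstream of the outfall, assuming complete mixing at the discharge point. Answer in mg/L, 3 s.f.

1.9 µg/L = 0.0019 mg/L.
After complete mixing, C₀ = (0.35·0.783 + 70·0.0019) / 70.35 = 0.005786 mg/L.
Travel time t = 3.1e+04 m / 1.4 m/s = 2.214e+04 s = 0.2563 d.
C = 0.005786·exp(−0.32·0.2563) = 0.005786·0.9213 = 0.00533 mg/L.

0.00533 mg/L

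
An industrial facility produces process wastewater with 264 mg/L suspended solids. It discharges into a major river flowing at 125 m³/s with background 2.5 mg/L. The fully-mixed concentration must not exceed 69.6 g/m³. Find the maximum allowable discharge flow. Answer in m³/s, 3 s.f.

43.1 m³/s

Mass balance at complete mixing: C_std·(Q_w + Q_r) = Q_w·C_e + Q_r·C_b.
Rearranging, Q_w = Q_r·(C_std − C_b)/(C_e − C_std) = 125·(69.6 − 2.5) / (264 − 69.6) = 43.15 m³/s.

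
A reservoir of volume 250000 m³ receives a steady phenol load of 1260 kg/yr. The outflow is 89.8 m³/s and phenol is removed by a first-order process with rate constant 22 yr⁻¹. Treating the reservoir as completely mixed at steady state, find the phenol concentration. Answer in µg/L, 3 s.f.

Outflow Q = 89.8 m³/s × 3.156e+07 s/yr = 2.834e+09 m³/yr.
Steady-state CSTR mass balance: W = Q·C + k·V·C, so C = W/(Q + kV).
Q + kV = 2.834e+09 + 22·250000 = 2.839e+09 m³/yr.
C = 1260/2.839e+09 = 4.438e-07 kg/m³ = 0.0004438 mg/L = 0.4438 µg/L.

0.444 µg/L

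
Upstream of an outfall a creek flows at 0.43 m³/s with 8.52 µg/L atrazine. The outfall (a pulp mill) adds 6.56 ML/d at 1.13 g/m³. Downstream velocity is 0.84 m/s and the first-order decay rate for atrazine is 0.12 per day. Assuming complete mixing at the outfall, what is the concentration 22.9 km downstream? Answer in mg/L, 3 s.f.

6.56 ML/d = 0.07593 m³/s.
8.52 µg/L = 0.00852 mg/L.
After complete mixing, C₀ = (0.07593·1.13 + 0.43·0.00852) / 0.5059 = 0.1768 mg/L.
Travel time t = 2.29e+04 m / 0.84 m/s = 2.726e+04 s = 0.3155 d.
C = 0.1768·exp(−0.12·0.3155) = 0.1768·0.9628 = 0.1703 mg/L.

0.170 mg/L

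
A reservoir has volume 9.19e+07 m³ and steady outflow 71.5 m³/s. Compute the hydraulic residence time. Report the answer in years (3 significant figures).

Q = 71.5 m³/s × 3.156e+07 s/yr = 2.256e+09 m³/yr.
Hydraulic residence time τ = V/Q = 9.19e+07/2.256e+09 = 0.04073 yr.

0.0407 yr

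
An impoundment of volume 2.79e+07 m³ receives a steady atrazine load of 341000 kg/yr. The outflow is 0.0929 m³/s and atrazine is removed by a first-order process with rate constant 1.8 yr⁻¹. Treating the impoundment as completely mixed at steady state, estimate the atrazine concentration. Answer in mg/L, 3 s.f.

Outflow Q = 0.0929 m³/s × 3.156e+07 s/yr = 2.932e+06 m³/yr.
Steady-state CSTR mass balance: W = Q·C + k·V·C, so C = W/(Q + kV).
Q + kV = 2.932e+06 + 1.8·2.79e+07 = 5.315e+07 m³/yr.
C = 341000/5.315e+07 = 0.006416 kg/m³ = 6.416 mg/L.

6.42 mg/L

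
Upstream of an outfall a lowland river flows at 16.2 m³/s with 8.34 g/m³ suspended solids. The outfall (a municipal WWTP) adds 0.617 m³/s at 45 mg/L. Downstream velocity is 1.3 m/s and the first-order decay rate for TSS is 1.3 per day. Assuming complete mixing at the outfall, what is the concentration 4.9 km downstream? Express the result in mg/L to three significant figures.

9.15 mg/L

After complete mixing, C₀ = (0.617·45 + 16.2·8.34) / 16.82 = 9.685 mg/L.
Travel time t = 4900 m / 1.3 m/s = 3769 s = 0.04363 d.
C = 9.685·exp(−1.3·0.04363) = 9.685·0.9449 = 9.151 mg/L.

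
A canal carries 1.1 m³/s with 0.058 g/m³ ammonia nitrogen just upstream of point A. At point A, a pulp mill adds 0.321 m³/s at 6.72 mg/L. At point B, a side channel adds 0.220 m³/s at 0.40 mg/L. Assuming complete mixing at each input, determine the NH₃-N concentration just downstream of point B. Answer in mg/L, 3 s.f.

After input A: C = (1.1·0.058 + 0.321·6.72) / 1.421 = 1.563 mg/L.
After input B: C = (1.421·1.563 + 0.22·0.4) / 1.641 = 1.407 mg/L.

1.41 mg/L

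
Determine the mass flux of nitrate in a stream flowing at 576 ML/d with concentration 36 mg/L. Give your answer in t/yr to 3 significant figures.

7570 t/yr

576 ML/d = 6.667 m³/s.
Mass flux = Q·C = 6.667 m³/s × 36 g/m³ = 240 g/s.
= 240 g/s × 31.56 = 7574 t/yr.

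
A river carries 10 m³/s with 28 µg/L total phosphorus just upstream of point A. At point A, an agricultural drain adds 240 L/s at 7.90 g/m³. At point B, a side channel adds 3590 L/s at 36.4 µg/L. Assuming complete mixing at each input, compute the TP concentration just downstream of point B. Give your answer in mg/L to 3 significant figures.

0.167 mg/L

28 µg/L = 0.028 mg/L.
240 L/s = 0.24 m³/s.
After input A: C = (10·0.028 + 0.24·7.9) / 10.24 = 0.2125 mg/L.
3590 L/s = 3.59 m³/s.
36.4 µg/L = 0.0364 mg/L.
After input B: C = (10.24·0.2125 + 3.59·0.0364) / 13.83 = 0.1668 mg/L.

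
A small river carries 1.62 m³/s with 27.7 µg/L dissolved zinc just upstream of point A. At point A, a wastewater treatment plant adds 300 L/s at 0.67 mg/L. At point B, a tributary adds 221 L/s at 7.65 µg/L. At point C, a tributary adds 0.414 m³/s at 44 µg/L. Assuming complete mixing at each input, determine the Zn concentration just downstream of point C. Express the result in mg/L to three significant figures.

0.104 mg/L

27.7 µg/L = 0.0277 mg/L.
300 L/s = 0.3 m³/s.
After input A: C = (1.62·0.0277 + 0.3·0.67) / 1.92 = 0.1281 mg/L.
221 L/s = 0.221 m³/s.
7.65 µg/L = 0.00765 mg/L.
After input B: C = (1.92·0.1281 + 0.221·0.00765) / 2.141 = 0.1156 mg/L.
44 µg/L = 0.044 mg/L.
After input C: C = (2.141·0.1156 + 0.414·0.044) / 2.555 = 0.104 mg/L.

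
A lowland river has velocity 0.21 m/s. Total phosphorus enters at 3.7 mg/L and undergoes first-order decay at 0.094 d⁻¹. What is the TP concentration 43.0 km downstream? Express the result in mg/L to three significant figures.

2.96 mg/L

Travel time t = 43.0 km / 0.21 m/s = 4.3e+04/0.21 = 2.048e+05 s = 2.37 d.
First-order decay: C = 3.7·exp(−0.094·2.37) = 3.7·0.8003 = 2.961 mg/L.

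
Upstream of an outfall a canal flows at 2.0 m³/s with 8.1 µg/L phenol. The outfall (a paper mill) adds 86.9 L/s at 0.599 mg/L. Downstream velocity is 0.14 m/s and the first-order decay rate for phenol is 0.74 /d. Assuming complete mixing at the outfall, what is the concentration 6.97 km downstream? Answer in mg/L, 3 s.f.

86.9 L/s = 0.0869 m³/s.
8.1 µg/L = 0.0081 mg/L.
After complete mixing, C₀ = (0.0869·0.599 + 2·0.0081) / 2.087 = 0.03271 mg/L.
Travel time t = 6970 m / 0.14 m/s = 4.979e+04 s = 0.5762 d.
C = 0.03271·exp(−0.74·0.5762) = 0.03271·0.6529 = 0.02135 mg/L.

0.0214 mg/L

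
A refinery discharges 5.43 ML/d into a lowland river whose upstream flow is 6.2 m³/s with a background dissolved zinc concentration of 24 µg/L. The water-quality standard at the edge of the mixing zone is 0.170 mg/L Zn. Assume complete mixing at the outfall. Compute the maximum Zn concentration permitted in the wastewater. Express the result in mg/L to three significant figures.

5.43 ML/d = 0.06285 m³/s.
24 µg/L = 0.024 mg/L.
Mass balance: 0.17·6.263 = 0.06285·Cₑ + 6.2·0.024.
Cₑ = (1.065 − 0.1488) / 0.06285 = 14.57 mg/L.

14.6 mg/L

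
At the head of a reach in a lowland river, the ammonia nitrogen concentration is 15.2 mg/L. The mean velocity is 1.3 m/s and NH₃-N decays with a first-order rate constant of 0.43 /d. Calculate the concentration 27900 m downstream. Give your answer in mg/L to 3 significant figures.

Travel time t = 27900 m / 1.3 m/s = 2.79e+04/1.3 = 2.146e+04 s = 0.2484 d.
First-order decay: C = 15.2·exp(−0.43·0.2484) = 15.2·0.8987 = 13.66 mg/L.

13.7 mg/L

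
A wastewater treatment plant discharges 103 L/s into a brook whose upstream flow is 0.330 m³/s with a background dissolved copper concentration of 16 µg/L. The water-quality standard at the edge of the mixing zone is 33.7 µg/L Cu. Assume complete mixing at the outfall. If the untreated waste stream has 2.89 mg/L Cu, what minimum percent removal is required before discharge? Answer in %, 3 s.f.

103 L/s = 0.103 m³/s.
16 µg/L = 0.016 mg/L.
33.7 µg/L = 0.0337 mg/L.
Mass balance: 0.0337·0.433 = 0.103·Cₑ + 0.33·0.016.
Cₑ = (0.01459 − 0.00528) / 0.103 = 0.09041 mg/L.
Required removal = 1 − 0.09041/2.89 = 96.87 %.

96.9 %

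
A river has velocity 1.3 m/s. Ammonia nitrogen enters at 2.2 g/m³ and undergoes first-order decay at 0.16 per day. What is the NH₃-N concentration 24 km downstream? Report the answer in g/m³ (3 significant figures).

2.13 g/m³

Travel time t = 24 km / 1.3 m/s = 2.4e+04/1.3 = 1.846e+04 s = 0.2137 d.
First-order decay: C = 2.2·exp(−0.16·0.2137) = 2.2·0.9664 = 2.126 g/m³.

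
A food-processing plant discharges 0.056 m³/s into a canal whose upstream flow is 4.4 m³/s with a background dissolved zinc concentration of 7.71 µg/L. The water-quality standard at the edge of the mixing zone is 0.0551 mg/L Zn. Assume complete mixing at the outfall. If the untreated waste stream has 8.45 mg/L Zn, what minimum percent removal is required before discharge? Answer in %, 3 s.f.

55.3 %

7.71 µg/L = 0.00771 mg/L.
Mass balance: 0.0551·4.456 = 0.056·Cₑ + 4.4·0.00771.
Cₑ = (0.2455 − 0.03392) / 0.056 = 3.779 mg/L.
Required removal = 1 − 3.779/8.45 = 55.28 %.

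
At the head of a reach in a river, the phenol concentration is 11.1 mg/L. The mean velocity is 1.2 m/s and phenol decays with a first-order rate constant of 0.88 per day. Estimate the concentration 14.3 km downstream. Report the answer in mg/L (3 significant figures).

9.83 mg/L

Travel time t = 14.3 km / 1.2 m/s = 1.43e+04/1.2 = 1.192e+04 s = 0.1379 d.
First-order decay: C = 11.1·exp(−0.88·0.1379) = 11.1·0.8857 = 9.831 mg/L.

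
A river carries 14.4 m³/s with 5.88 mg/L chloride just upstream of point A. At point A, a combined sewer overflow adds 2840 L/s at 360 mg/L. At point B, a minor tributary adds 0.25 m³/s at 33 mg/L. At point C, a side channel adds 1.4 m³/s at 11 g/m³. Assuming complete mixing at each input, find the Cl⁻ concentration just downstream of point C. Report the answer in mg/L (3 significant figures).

2840 L/s = 2.84 m³/s.
After input A: C = (14.4·5.88 + 2.84·360) / 17.24 = 64.22 mg/L.
After input B: C = (17.24·64.22 + 0.25·33) / 17.49 = 63.77 mg/L.
After input C: C = (17.49·63.77 + 1.4·11) / 18.89 = 59.86 mg/L.

59.9 mg/L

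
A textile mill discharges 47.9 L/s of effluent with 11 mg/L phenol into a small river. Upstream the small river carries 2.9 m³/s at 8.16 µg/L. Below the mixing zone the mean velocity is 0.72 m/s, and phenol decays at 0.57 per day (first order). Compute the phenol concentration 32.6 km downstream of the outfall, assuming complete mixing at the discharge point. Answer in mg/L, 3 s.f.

0.139 mg/L

47.9 L/s = 0.0479 m³/s.
8.16 µg/L = 0.00816 mg/L.
After complete mixing, C₀ = (0.0479·11 + 2.9·0.00816) / 2.948 = 0.1868 mg/L.
Travel time t = 3.26e+04 m / 0.72 m/s = 4.528e+04 s = 0.524 d.
C = 0.1868·exp(−0.57·0.524) = 0.1868·0.7418 = 0.1385 mg/L.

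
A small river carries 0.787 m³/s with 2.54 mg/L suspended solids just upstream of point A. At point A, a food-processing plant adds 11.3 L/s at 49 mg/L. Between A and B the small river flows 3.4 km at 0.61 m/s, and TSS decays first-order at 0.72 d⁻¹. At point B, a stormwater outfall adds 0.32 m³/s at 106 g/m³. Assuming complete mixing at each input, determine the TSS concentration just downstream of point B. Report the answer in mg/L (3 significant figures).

11.3 L/s = 0.0113 m³/s.
After input A: C = (0.787·2.54 + 0.0113·49) / 0.7983 = 3.198 mg/L.
Over the 3.4 km reach to input B (t = 5574 s = 0.06451 d), decay gives C = 3.198·exp(−0.72·0.06451) = 3.053 mg/L.
After input B: C = (0.7983·3.053 + 0.32·106) / 1.118 = 32.51 mg/L.

32.5 mg/L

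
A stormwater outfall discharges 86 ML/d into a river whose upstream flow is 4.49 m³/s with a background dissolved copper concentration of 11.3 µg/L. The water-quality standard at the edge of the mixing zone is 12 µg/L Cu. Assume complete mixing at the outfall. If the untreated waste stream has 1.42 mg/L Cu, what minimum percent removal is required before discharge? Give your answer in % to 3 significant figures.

98.9 %

86 ML/d = 0.9954 m³/s.
11.3 µg/L = 0.0113 mg/L.
12 µg/L = 0.012 mg/L.
Mass balance: 0.012·5.485 = 0.9954·Cₑ + 4.49·0.0113.
Cₑ = (0.06582 − 0.05074) / 0.9954 = 0.01516 mg/L.
Required removal = 1 − 0.01516/1.42 = 98.93 %.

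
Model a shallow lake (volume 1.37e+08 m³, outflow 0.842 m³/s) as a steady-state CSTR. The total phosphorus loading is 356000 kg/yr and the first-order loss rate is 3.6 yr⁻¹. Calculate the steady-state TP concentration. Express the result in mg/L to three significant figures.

Outflow Q = 0.842 m³/s × 3.156e+07 s/yr = 2.657e+07 m³/yr.
Steady-state CSTR mass balance: W = Q·C + k·V·C, so C = W/(Q + kV).
Q + kV = 2.657e+07 + 3.6·1.37e+08 = 5.198e+08 m³/yr.
C = 356000/5.198e+08 = 0.0006849 kg/m³ = 0.6849 mg/L.

0.685 mg/L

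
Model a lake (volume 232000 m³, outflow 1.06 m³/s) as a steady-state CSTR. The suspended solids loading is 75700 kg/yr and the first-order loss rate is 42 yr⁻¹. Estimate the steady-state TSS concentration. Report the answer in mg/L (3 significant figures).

1.75 mg/L

Outflow Q = 1.06 m³/s × 3.156e+07 s/yr = 3.345e+07 m³/yr.
Steady-state CSTR mass balance: W = Q·C + k·V·C, so C = W/(Q + kV).
Q + kV = 3.345e+07 + 42·232000 = 4.32e+07 m³/yr.
C = 75700/4.32e+07 = 0.001753 kg/m³ = 1.753 mg/L.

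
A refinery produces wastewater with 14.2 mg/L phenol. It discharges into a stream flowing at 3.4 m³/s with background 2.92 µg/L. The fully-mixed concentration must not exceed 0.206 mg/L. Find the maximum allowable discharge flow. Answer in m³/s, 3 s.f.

2.92 µg/L = 0.00292 mg/L.
Mass balance at complete mixing: C_std·(Q_w + Q_r) = Q_w·C_e + Q_r·C_b.
Rearranging, Q_w = Q_r·(C_std − C_b)/(C_e − C_std) = 3.4·(0.206 − 0.00292) / (14.2 − 0.206) = 0.04934 m³/s.

0.0493 m³/s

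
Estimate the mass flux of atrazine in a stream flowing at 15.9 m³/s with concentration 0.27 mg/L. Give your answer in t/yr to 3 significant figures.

135 t/yr

Mass flux = Q·C = 15.9 m³/s × 0.27 g/m³ = 4.293 g/s.
= 4.293 g/s × 31.56 = 135.5 t/yr.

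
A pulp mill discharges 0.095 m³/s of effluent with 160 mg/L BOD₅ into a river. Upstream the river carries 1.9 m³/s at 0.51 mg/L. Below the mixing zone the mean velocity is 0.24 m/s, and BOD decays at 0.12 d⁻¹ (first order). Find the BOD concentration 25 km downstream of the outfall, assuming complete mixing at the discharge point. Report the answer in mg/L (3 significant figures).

7.01 mg/L

After complete mixing, C₀ = (0.095·160 + 1.9·0.51) / 1.995 = 8.105 mg/L.
Travel time t = 2.5e+04 m / 0.24 m/s = 1.042e+05 s = 1.206 d.
C = 8.105·exp(−0.12·1.206) = 8.105·0.8653 = 7.013 mg/L.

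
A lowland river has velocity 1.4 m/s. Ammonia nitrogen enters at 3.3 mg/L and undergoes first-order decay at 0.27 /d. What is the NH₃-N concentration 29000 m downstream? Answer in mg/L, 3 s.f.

Travel time t = 29000 m / 1.4 m/s = 2.9e+04/1.4 = 2.071e+04 s = 0.2397 d.
First-order decay: C = 3.3·exp(−0.27·0.2397) = 3.3·0.9373 = 3.093 mg/L.

3.09 mg/L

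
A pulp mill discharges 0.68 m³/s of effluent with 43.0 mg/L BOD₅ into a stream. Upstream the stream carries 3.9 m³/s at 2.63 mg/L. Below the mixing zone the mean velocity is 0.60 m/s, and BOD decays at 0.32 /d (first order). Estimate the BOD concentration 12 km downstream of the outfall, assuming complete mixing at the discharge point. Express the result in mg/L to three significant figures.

8.01 mg/L

After complete mixing, C₀ = (0.68·43 + 3.9·2.63) / 4.58 = 8.624 mg/L.
Travel time t = 1.2e+04 m / 0.60 m/s = 2e+04 s = 0.2315 d.
C = 8.624·exp(−0.32·0.2315) = 8.624·0.9286 = 8.008 mg/L.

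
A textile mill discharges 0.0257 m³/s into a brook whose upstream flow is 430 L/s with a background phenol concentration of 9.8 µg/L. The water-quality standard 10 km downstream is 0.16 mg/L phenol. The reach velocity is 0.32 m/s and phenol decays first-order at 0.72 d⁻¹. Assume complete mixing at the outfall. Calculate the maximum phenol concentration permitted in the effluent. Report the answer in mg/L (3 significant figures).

430 L/s = 0.43 m³/s.
9.8 µg/L = 0.0098 mg/L.
Travel time to the compliance point: t = 1e+04/0.32 = 3.125e+04 s = 0.3617 d; decay factor exp(−0.72·0.3617) = 0.7707.
So the concentration just after mixing may be at most 0.16/0.7707 = 0.2076 mg/L.
Mass balance: 0.2076·0.4557 = 0.0257·Cₑ + 0.43·0.0098.
Cₑ = (0.0946 − 0.004214) / 0.0257 = 3.517 mg/L.

3.52 mg/L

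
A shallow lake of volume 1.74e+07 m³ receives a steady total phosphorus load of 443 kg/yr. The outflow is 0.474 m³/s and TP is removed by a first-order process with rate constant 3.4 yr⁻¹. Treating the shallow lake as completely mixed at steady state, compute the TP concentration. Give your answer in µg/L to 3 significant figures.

Outflow Q = 0.474 m³/s × 3.156e+07 s/yr = 1.496e+07 m³/yr.
Steady-state CSTR mass balance: W = Q·C + k·V·C, so C = W/(Q + kV).
Q + kV = 1.496e+07 + 3.4·1.74e+07 = 7.412e+07 m³/yr.
C = 443/7.412e+07 = 5.977e-06 kg/m³ = 0.005977 mg/L = 5.977 µg/L.

5.98 µg/L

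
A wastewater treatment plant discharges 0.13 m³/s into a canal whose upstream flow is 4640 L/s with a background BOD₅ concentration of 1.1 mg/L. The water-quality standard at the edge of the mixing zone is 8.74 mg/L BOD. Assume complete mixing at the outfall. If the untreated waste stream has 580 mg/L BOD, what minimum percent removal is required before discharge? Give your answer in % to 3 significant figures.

51.5 %

4640 L/s = 4.64 m³/s.
Mass balance: 8.74·4.77 = 0.13·Cₑ + 4.64·1.1.
Cₑ = (41.69 − 5.104) / 0.13 = 281.4 mg/L.
Required removal = 1 − 281.4/580 = 51.48 %.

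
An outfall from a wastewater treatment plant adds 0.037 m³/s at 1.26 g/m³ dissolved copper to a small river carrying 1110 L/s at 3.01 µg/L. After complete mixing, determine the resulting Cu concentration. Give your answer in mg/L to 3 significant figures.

0.0436 mg/L

1110 L/s = 1.11 m³/s.
3.01 µg/L = 0.00301 mg/L.
Conservation of mass across the mixing zone: C = (0.037·1.26 + 1.11·0.00301) / (0.037 + 1.11) = 0.04996/1.147 = 0.04356 mg/L.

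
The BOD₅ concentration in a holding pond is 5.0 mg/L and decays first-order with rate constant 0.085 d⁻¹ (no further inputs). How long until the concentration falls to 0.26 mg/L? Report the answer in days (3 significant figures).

t = ln(C₀/C)/k = ln(5.0/0.26)/0.085 = 2.957/0.085 = 34.78 d.

34.8 d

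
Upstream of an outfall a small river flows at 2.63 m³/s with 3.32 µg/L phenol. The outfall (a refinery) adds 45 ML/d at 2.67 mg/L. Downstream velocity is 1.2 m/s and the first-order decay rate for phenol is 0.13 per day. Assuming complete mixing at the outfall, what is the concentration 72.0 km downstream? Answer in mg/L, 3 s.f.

45 ML/d = 0.5208 m³/s.
3.32 µg/L = 0.00332 mg/L.
After complete mixing, C₀ = (0.5208·2.67 + 2.63·0.00332) / 3.151 = 0.4441 mg/L.
Travel time t = 7.2e+04 m / 1.2 m/s = 6e+04 s = 0.6944 d.
C = 0.4441·exp(−0.13·0.6944) = 0.4441·0.9137 = 0.4058 mg/L.

0.406 mg/L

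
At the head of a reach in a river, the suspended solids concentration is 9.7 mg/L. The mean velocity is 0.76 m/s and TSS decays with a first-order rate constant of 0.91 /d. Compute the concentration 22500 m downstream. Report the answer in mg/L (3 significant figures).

7.10 mg/L

Travel time t = 22500 m / 0.76 m/s = 2.25e+04/0.76 = 2.961e+04 s = 0.3427 d.
First-order decay: C = 9.7·exp(−0.91·0.3427) = 9.7·0.7321 = 7.102 mg/L.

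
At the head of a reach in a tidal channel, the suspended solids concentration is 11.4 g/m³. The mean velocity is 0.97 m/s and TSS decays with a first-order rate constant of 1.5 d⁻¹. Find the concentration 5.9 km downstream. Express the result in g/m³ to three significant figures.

10.3 g/m³

Travel time t = 5.9 km / 0.97 m/s = 5900/0.97 = 6082 s = 0.0704 d.
First-order decay: C = 11.4·exp(−1.5·0.0704) = 11.4·0.8998 = 10.26 g/m³.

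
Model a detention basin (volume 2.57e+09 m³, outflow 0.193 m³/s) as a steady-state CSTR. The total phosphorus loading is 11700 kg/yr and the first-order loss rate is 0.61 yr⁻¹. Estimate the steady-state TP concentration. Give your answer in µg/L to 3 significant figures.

Outflow Q = 0.193 m³/s × 3.156e+07 s/yr = 6.091e+06 m³/yr.
Steady-state CSTR mass balance: W = Q·C + k·V·C, so C = W/(Q + kV).
Q + kV = 6.091e+06 + 0.61·2.57e+09 = 1.574e+09 m³/yr.
C = 11700/1.574e+09 = 7.434e-06 kg/m³ = 0.007434 mg/L = 7.434 µg/L.

7.43 µg/L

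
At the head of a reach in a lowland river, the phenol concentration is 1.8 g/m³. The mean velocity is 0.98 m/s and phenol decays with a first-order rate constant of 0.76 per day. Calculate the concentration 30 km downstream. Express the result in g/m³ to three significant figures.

1.38 g/m³

Travel time t = 30 km / 0.98 m/s = 3e+04/0.98 = 3.061e+04 s = 0.3543 d.
First-order decay: C = 1.8·exp(−0.76·0.3543) = 1.8·0.7639 = 1.375 g/m³.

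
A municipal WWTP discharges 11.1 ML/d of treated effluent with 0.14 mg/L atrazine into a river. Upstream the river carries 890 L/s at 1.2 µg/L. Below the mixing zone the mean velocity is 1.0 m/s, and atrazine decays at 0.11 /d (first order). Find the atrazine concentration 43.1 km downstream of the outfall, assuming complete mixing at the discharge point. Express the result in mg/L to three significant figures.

0.0177 mg/L

11.1 ML/d = 0.1285 m³/s.
890 L/s = 0.89 m³/s.
1.2 µg/L = 0.0012 mg/L.
After complete mixing, C₀ = (0.1285·0.14 + 0.89·0.0012) / 1.018 = 0.01871 mg/L.
Travel time t = 4.31e+04 m / 1.0 m/s = 4.31e+04 s = 0.4988 d.
C = 0.01871·exp(−0.11·0.4988) = 0.01871·0.9466 = 0.01771 mg/L.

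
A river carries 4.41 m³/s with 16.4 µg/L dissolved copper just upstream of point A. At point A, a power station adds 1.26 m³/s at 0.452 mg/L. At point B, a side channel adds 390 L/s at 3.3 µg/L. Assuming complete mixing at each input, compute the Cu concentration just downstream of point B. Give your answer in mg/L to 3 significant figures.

16.4 µg/L = 0.0164 mg/L.
After input A: C = (4.41·0.0164 + 1.26·0.452) / 5.67 = 0.1132 mg/L.
390 L/s = 0.39 m³/s.
3.3 µg/L = 0.0033 mg/L.
After input B: C = (5.67·0.1132 + 0.39·0.0033) / 6.06 = 0.1061 mg/L.

0.106 mg/L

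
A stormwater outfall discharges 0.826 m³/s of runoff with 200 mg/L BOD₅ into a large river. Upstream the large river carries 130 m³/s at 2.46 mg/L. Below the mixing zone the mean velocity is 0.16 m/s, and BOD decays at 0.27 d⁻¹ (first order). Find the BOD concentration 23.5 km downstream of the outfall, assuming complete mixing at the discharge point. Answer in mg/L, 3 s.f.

After complete mixing, C₀ = (0.826·200 + 130·2.46) / 130.8 = 3.707 mg/L.
Travel time t = 2.35e+04 m / 0.16 m/s = 1.469e+05 s = 1.7 d.
C = 3.707·exp(−0.27·1.7) = 3.707·0.6319 = 2.343 mg/L.

2.34 mg/L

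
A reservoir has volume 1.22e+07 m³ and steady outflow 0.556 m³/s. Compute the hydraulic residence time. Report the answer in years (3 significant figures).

Q = 0.556 m³/s × 3.156e+07 s/yr = 1.755e+07 m³/yr.
Hydraulic residence time τ = V/Q = 1.22e+07/1.755e+07 = 0.6953 yr.

0.695 yr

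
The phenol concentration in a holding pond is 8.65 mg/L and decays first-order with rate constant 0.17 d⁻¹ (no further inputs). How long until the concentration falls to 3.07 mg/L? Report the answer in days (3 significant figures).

6.09 d

t = ln(C₀/C)/k = ln(8.65/3.07)/0.17 = 1.036/0.17 = 6.093 d.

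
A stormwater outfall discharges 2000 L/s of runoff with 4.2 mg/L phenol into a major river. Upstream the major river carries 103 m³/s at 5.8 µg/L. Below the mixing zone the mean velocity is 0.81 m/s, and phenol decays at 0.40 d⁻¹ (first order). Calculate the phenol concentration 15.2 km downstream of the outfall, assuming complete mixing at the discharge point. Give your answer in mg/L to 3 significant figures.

2000 L/s = 2 m³/s.
5.8 µg/L = 0.0058 mg/L.
After complete mixing, C₀ = (2·4.2 + 103·0.0058) / 105 = 0.08569 mg/L.
Travel time t = 1.52e+04 m / 0.81 m/s = 1.877e+04 s = 0.2172 d.
C = 0.08569·exp(−0.40·0.2172) = 0.08569·0.9168 = 0.07856 mg/L.

0.0786 mg/L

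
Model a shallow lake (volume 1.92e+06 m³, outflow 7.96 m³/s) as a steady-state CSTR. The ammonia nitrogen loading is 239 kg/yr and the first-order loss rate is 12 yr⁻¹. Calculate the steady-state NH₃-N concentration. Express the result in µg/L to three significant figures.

0.872 µg/L

Outflow Q = 7.96 m³/s × 3.156e+07 s/yr = 2.512e+08 m³/yr.
Steady-state CSTR mass balance: W = Q·C + k·V·C, so C = W/(Q + kV).
Q + kV = 2.512e+08 + 12·1.92e+06 = 2.742e+08 m³/yr.
C = 239/2.742e+08 = 8.715e-07 kg/m³ = 0.0008715 mg/L = 0.8715 µg/L.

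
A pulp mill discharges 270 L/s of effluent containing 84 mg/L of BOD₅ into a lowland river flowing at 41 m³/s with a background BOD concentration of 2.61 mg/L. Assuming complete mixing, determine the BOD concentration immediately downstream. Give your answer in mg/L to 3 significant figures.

3.14 mg/L

270 L/s = 0.27 m³/s.
Conservation of mass across the mixing zone: C = (0.27·84 + 41·2.61) / (0.27 + 41) = 129.7/41.27 = 3.142 mg/L.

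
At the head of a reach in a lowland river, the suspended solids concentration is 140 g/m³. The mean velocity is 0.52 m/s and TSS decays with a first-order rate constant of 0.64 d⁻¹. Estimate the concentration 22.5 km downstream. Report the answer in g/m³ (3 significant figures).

Travel time t = 22.5 km / 0.52 m/s = 2.25e+04/0.52 = 4.327e+04 s = 0.5008 d.
First-order decay: C = 140·exp(−0.64·0.5008) = 140·0.7258 = 101.6 g/m³.

102 g/m³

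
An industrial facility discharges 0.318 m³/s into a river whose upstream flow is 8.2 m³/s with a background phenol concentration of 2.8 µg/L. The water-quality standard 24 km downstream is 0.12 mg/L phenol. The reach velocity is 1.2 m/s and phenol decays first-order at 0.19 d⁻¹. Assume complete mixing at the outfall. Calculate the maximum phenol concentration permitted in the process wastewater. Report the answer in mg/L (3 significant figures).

3.29 mg/L

2.8 µg/L = 0.0028 mg/L.
Travel time to the compliance point: t = 2.4e+04/1.2 = 2e+04 s = 0.2315 d; decay factor exp(−0.19·0.2315) = 0.957.
So the concentration just after mixing may be at most 0.12/0.957 = 0.1254 mg/L.
Mass balance: 0.1254·8.518 = 0.318·Cₑ + 8.2·0.0028.
Cₑ = (1.068 − 0.02296) / 0.318 = 3.287 mg/L.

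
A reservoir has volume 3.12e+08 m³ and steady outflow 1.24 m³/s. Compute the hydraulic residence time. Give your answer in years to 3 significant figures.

7.97 yr

Q = 1.24 m³/s × 3.156e+07 s/yr = 3.913e+07 m³/yr.
Hydraulic residence time τ = V/Q = 3.12e+08/3.913e+07 = 7.973 yr.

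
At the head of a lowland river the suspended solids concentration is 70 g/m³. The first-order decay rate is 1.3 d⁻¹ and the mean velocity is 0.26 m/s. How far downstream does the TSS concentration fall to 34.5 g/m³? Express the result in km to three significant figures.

12.2 km

From C = C₀·e^(−kt), t = ln(C₀/C)/k = ln(70/34.5)/1.3 = 0.7075/1.3 = 0.5443 d.
Distance = v·t = 0.26 m/s × 4.702e+04 s = 1.223e+04 m = 12.23 km.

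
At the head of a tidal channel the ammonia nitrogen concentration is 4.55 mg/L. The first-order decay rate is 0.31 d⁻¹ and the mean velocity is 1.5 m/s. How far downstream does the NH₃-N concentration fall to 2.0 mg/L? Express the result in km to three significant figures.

344 km

From C = C₀·e^(−kt), t = ln(C₀/C)/k = ln(4.55/2.0)/0.31 = 0.822/0.31 = 2.652 d.
Distance = v·t = 1.5 m/s × 2.291e+05 s = 3.436e+05 m = 343.6 km.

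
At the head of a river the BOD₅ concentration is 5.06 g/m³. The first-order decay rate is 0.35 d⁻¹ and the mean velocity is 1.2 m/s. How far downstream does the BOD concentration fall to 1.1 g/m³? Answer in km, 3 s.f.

From C = C₀·e^(−kt), t = ln(C₀/C)/k = ln(5.06/1.1)/0.35 = 1.526/0.35 = 4.36 d.
Distance = v·t = 1.2 m/s × 3.767e+05 s = 4.521e+05 m = 452.1 km.

452 km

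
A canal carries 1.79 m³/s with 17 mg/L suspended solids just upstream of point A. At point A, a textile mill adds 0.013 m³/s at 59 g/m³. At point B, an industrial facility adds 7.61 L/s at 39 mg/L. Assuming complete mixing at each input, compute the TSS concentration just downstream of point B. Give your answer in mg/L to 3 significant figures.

17.4 mg/L

After input A: C = (1.79·17 + 0.013·59) / 1.803 = 17.3 mg/L.
7.61 L/s = 0.00761 m³/s.
After input B: C = (1.803·17.3 + 0.00761·39) / 1.811 = 17.39 mg/L.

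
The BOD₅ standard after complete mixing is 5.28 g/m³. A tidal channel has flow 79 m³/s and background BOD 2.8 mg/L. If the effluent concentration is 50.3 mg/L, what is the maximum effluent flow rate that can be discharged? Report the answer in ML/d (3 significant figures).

Mass balance at complete mixing: C_std·(Q_w + Q_r) = Q_w·C_e + Q_r·C_b.
Rearranging, Q_w = Q_r·(C_std − C_b)/(C_e − C_std) = 79·(5.28 − 2.8) / (50.3 − 5.28) = 4.352 m³/s.
= 376 ML/d.

376 ML/d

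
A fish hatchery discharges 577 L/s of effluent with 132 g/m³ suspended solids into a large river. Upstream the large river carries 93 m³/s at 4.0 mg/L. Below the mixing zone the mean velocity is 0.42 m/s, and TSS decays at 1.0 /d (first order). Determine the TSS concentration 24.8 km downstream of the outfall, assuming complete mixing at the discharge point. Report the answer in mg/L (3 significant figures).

2.42 mg/L

577 L/s = 0.577 m³/s.
After complete mixing, C₀ = (0.577·132 + 93·4) / 93.58 = 4.789 mg/L.
Travel time t = 2.48e+04 m / 0.42 m/s = 5.905e+04 s = 0.6834 d.
C = 4.789·exp(−1.0·0.6834) = 4.789·0.5049 = 2.418 mg/L.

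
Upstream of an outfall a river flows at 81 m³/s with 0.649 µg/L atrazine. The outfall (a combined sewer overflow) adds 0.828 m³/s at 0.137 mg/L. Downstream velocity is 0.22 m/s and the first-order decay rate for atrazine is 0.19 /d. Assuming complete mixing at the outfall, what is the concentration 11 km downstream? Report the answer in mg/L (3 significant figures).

0.649 µg/L = 0.000649 mg/L.
After complete mixing, C₀ = (0.828·0.137 + 81·0.000649) / 81.83 = 0.002029 mg/L.
Travel time t = 1.1e+04 m / 0.22 m/s = 5e+04 s = 0.5787 d.
C = 0.002029·exp(−0.19·0.5787) = 0.002029·0.8959 = 0.001817 mg/L.

0.00182 mg/L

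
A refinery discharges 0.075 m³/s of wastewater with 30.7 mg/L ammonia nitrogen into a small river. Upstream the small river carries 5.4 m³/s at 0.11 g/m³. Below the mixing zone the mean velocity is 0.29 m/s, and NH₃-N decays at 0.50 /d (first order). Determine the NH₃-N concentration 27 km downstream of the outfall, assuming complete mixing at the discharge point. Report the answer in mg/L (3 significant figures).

0.309 mg/L

After complete mixing, C₀ = (0.075·30.7 + 5.4·0.11) / 5.475 = 0.529 mg/L.
Travel time t = 2.7e+04 m / 0.29 m/s = 9.31e+04 s = 1.078 d.
C = 0.529·exp(−0.50·1.078) = 0.529·0.5835 = 0.3087 mg/L.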